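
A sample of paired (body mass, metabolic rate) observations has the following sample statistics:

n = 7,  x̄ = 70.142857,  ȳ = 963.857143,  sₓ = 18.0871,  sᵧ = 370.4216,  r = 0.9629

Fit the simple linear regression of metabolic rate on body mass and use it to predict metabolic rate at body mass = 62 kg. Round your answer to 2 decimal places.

b = r · sᵧ/sₓ = 0.9629 · 370.4216/18.0871 = 19.720074
a = ȳ − b·x̄ = 963.857143 − 19.720074·70.142857 = -419.365219
ŷ(62) = a + b·62 = -419.365219 + 19.720074·62 = 803.279397

803.28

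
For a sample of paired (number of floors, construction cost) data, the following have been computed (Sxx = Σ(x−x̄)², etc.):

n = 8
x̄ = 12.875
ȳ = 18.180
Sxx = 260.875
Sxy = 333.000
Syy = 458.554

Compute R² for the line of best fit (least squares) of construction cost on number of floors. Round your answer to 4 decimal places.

0.9270

R² = Sxy²/(Sxx·Syy) = (333)²/(260.875·458.554) = 0.926970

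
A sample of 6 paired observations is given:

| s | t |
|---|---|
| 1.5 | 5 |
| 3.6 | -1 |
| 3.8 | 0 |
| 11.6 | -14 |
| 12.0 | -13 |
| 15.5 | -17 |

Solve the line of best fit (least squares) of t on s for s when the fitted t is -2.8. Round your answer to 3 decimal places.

5.535

n = 6, Σx = 48, Σy = -40, Σxy = -578, Σx² = 548.46
Sxx = Σx² − (Σx)²/n = 548.46 − 384 = 164.46
Sxy = Σxy − (Σx)(Σy)/n = -578 − (-320) = -258
b = Sxy/Sxx = -258/164.46 = -1.568771
a = ȳ − b·x̄ = -6.666667 − (-1.568771)·8 = 5.883498
Set a + b·x = -2.8: x = (-2.8 − 5.883498) / (-1.568771) = 5.535225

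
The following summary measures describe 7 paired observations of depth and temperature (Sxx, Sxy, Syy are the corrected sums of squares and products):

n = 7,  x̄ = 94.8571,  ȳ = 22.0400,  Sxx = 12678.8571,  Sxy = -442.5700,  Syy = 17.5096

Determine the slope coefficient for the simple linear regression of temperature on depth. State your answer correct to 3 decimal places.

b = Sxy/Sxx = -442.57/12678.8571 = -0.034906

-0.035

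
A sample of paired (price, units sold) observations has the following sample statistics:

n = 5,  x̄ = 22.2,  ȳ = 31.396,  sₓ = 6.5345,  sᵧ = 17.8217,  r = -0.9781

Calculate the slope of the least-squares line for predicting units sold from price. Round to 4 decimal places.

b = r · sᵧ/sₓ = -0.9781 · 17.8217/6.5345 = -2.667596

-2.6676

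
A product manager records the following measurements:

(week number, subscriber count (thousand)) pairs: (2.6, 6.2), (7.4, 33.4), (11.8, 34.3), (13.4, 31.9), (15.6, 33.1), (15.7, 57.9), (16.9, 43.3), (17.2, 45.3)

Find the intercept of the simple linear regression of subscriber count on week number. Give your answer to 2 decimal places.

5.82

n = 8, Σx = 100.6, Σy = 285.4, Σxy = 4031.8, Σx² = 1451.62
Sxx = Σx² − (Σx)²/n = 1451.62 − 1265.045 = 186.575
Sxy = Σxy − (Σx)(Σy)/n = 4031.8 − 3588.905 = 442.895
b = Sxy/Sxx = 442.895/186.575 = 2.373817
a = ȳ − b·x̄ = 35.675 − 2.373817·12.575 = 5.824245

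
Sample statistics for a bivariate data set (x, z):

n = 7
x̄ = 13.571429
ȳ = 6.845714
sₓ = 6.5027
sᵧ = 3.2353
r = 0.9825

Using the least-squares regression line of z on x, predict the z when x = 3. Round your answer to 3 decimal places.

b = r · sᵧ/sₓ = 0.9825 · 3.2353/6.5027 = 0.488825
a = ȳ − b·x̄ = 6.845714 − 0.488825·13.571429 = 0.211660
ŷ(3) = a + b·3 = 0.211660 + 0.488825·3 = 1.678135

1.678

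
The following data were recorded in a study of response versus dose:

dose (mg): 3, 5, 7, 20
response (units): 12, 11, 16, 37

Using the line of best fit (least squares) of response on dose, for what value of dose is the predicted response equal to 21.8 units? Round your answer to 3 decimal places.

n = 4, Σx = 35, Σy = 76, Σxy = 943, Σx² = 483
Sxx = Σx² − (Σx)²/n = 483 − 306.25 = 176.75
Sxy = Σxy − (Σx)(Σy)/n = 943 − 665 = 278
b = Sxy/Sxx = 278/176.75 = 1.572843
a = ȳ − b·x̄ = 19 − 1.572843·8.75 = 5.237624
Set a + b·x = 21.8: x = (21.8 − 5.237624) / 1.572843 = 10.530216

10.530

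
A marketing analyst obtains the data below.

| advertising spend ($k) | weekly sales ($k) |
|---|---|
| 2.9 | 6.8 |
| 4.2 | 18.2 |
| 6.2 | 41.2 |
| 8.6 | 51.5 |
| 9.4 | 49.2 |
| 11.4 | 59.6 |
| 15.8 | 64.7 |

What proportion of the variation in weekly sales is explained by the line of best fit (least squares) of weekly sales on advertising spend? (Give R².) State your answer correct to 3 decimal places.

n = 7, Σx = 58.5, Σy = 291.2, Σxy = 2958.68, Σx² = 606.41, Σy² = 14886.06
Sxx = Σx² − (Σx)²/n = 606.41 − 488.892857 = 117.517143
Sxy = Σxy − (Σx)(Σy)/n = 2958.68 − 2433.6 = 525.08
Syy = Σy² − (Σy)²/n = 14886.06 − 12113.92 = 2772.14
R² = Sxy²/(Sxx·Syy) = (525.08)²/(117.517143·2772.14) = 0.846320

0.846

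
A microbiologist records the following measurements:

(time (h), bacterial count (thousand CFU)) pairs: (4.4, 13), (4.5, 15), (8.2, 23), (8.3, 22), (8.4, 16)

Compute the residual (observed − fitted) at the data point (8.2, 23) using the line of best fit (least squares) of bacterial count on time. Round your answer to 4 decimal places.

2.8830

n = 5, Σx = 33.8, Σy = 89, Σxy = 630.3, Σx² = 246.3
Sxx = Σx² − (Σx)²/n = 246.3 − 228.488 = 17.812
Sxy = Σxy − (Σx)(Σy)/n = 630.3 − 601.64 = 28.66
b = Sxy/Sxx = 28.66/17.812 = 1.609028
a = ȳ − b·x̄ = 17.8 − 1.609028·6.76 = 6.922973
ŷ(8.2) = 6.922973 + 1.609028·8.2 = 20.117000
residual = y − ŷ = 23 − 20.117000 = 2.883000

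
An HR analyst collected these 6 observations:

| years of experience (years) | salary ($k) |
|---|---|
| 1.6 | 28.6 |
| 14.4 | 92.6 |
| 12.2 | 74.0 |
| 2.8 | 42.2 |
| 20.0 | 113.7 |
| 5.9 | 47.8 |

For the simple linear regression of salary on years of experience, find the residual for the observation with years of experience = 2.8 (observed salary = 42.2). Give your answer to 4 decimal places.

n = 6, Σx = 56.9, Σy = 398.9, Σxy = 4956.18, Σx² = 801.41
Sxx = Σx² − (Σx)²/n = 801.41 − 539.601667 = 261.808333
Sxy = Σxy − (Σx)(Σy)/n = 4956.18 − 3782.901667 = 1173.278333
b = Sxy/Sxx = 1173.278333/261.808333 = 4.481440
a = ȳ − b·x̄ = 66.483333 − 4.481440·9.483333 = 23.984344
ŷ(2.8) = 23.984344 + 4.481440·2.8 = 36.532376
residual = y − ŷ = 42.2 − 36.532376 = 5.667624

5.6676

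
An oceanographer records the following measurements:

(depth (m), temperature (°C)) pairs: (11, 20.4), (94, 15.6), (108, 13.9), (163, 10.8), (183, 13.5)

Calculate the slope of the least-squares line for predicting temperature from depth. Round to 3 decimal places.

n = 5, Σx = 559, Σy = 74.2, Σxy = 7422.9, Σx² = 80679
Sxx = Σx² − (Σx)²/n = 80679 − 62496.2 = 18182.8
Sxy = Σxy − (Σx)(Σy)/n = 7422.9 − 8295.56 = -872.66
b = Sxy/Sxx = -872.66/18182.8 = -0.047994

-0.048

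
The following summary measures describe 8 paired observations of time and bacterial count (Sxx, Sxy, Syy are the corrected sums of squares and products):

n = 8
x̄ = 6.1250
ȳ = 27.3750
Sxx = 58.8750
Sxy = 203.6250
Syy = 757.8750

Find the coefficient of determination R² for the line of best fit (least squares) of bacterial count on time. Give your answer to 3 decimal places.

0.929

R² = Sxy²/(Sxx·Syy) = (203.625)²/(58.875·757.875) = 0.929252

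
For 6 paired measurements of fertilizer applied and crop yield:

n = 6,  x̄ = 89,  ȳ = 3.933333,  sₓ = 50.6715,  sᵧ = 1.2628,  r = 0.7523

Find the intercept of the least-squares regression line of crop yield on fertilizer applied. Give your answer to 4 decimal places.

b = r · sᵧ/sₓ = 0.7523 · 1.2628/50.6715 = 0.018748
a = ȳ − b·x̄ = 3.933333 − 0.018748·89 = 2.264734

2.2647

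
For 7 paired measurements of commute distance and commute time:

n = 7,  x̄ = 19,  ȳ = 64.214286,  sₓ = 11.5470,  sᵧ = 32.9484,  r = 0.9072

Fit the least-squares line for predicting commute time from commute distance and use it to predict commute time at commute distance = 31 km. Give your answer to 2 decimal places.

95.28

b = r · sᵧ/sₓ = 0.9072 · 32.9484/11.547 = 2.588619
a = ȳ − b·x̄ = 64.214286 − 2.588619·19 = 15.030517
ŷ(31) = a + b·31 = 15.030517 + 2.588619·31 = 95.277719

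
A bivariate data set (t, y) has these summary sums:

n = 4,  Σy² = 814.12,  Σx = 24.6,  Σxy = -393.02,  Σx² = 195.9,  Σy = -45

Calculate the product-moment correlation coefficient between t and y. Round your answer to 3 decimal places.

Sxx = Σx² − (Σx)²/n = 195.9 − 151.29 = 44.61
Sxy = Σxy − (Σx)(Σy)/n = -393.02 − (-276.75) = -116.27
Syy = Σy² − (Σy)²/n = 814.12 − 506.25 = 307.87
r = Sxy/√(Sxx·Syy) = -116.27/√(13734.0807) = -116.27/117.192494 = -0.992128

-0.992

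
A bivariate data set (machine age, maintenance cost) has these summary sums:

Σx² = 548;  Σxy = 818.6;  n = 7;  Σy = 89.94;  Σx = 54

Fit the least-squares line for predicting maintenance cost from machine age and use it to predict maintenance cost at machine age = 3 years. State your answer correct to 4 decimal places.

8.3729

Sxx = Σx² − (Σx)²/n = 548 − 416.571429 = 131.428571
Sxy = Σxy − (Σx)(Σy)/n = 818.6 − 693.822857 = 124.777143
b = Sxy/Sxx = 124.777143/131.428571 = 0.949391
a = ȳ − b·x̄ = 12.848571 − 0.949391·7.714286 = 5.524696
ŷ(3) = a + b·3 = 5.524696 + 0.949391·3 = 8.372870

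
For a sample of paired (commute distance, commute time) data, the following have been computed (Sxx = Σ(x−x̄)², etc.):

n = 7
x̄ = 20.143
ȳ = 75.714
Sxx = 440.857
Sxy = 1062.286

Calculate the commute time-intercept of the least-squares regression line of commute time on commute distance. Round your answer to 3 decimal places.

b = Sxy/Sxx = 1062.286/440.857 = 2.409593
a = ȳ − b·x̄ = 75.714 − 2.409593·20.143 = 27.177566

27.178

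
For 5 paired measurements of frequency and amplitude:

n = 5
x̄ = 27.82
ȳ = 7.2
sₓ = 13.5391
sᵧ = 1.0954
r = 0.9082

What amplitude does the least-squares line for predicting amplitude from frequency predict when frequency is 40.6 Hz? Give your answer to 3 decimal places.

8.139

b = r · sᵧ/sₓ = 0.9082 · 1.0954/13.5391 = 0.073479
a = ȳ − b·x̄ = 7.2 − 0.073479·27.82 = 5.155809
ŷ(40.6) = a + b·40.6 = 5.155809 + 0.073479·40.6 = 8.139064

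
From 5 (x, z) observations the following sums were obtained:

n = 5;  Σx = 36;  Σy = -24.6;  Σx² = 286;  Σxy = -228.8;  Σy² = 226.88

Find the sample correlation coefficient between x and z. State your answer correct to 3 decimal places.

-0.970

Sxx = Σx² − (Σx)²/n = 286 − 259.2 = 26.8
Sxy = Σxy − (Σx)(Σy)/n = -228.8 − (-177.12) = -51.68
Syy = Σy² − (Σy)²/n = 226.88 − 121.032 = 105.848
r = Sxy/√(Sxx·Syy) = -51.68/√(2836.7264) = -51.68/53.260928 = -0.970317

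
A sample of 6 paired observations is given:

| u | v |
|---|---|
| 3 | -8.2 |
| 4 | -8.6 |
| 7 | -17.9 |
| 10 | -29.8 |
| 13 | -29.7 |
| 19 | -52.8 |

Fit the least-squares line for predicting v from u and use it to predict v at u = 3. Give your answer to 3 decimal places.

-7.051

n = 6, Σx = 56, Σy = -147, Σxy = -1871.6, Σx² = 704
Sxx = Σx² − (Σx)²/n = 704 − 522.666667 = 181.333333
Sxy = Σxy − (Σx)(Σy)/n = -1871.6 − (-1372) = -499.6
b = Sxy/Sxx = -499.6/181.333333 = -2.755147
a = ȳ − b·x̄ = -24.5 − (-2.755147)·9.333333 = 1.214706
ŷ(3) = a + b·3 = 1.214706 + (-2.755147)·3 = -7.050735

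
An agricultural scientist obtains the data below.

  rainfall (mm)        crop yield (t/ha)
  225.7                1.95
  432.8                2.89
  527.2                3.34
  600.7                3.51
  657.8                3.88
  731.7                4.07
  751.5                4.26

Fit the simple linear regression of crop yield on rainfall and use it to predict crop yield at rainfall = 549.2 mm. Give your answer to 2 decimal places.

3.36

n = 7, Σx = 3927.4, Σy = 23.9, Σxy = 14291.885, Σx² = 2409874.64
Sxx = Σx² − (Σx)²/n = 2409874.64 − 2203495.822857 = 206378.817143
Sxy = Σxy − (Σx)(Σy)/n = 14291.885 − 13409.265714 = 882.619286
b = Sxy/Sxx = 882.619286/206378.817143 = 0.004277
a = ȳ − b·x̄ = 3.414286 − 0.004277·561.057143 = 1.014815
ŷ(549.2) = a + b·549.2 = 1.014815 + 0.004277·549.2 = 3.363576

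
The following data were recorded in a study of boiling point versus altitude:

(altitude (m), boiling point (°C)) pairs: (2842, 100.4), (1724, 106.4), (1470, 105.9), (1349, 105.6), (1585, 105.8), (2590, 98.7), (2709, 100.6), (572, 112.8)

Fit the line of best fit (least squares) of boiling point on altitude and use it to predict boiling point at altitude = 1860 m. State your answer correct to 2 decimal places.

104.50

n = 8, Σx = 14841, Σy = 836.2, Σxy = 1527270.8, Σx² = 31916031
Sxx = Σx² − (Σx)²/n = 31916031 − 27531910.125 = 4384120.875
Sxy = Σxy − (Σx)(Σy)/n = 1527270.8 − 1551255.525 = -23984.725
b = Sxy/Sxx = -23984.725/4384120.875 = -0.005471
a = ȳ − b·x̄ = 104.525 − (-0.005471)·1855.125 = 114.674050
ŷ(1860) = a + b·1860 = 114.674050 + (-0.005471)·1860 = 104.498330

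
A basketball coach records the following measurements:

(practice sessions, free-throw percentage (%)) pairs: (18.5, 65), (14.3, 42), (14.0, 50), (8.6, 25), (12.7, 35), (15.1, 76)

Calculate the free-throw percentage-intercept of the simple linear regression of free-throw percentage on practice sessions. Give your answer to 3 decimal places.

n = 6, Σx = 83.2, Σy = 293, Σxy = 4310.2, Σx² = 1206
Sxx = Σx² − (Σx)²/n = 1206 − 1153.706667 = 52.293333
Sxy = Σxy − (Σx)(Σy)/n = 4310.2 − 4062.933333 = 247.266667
b = Sxy/Sxx = 247.266667/52.293333 = 4.728455
a = ȳ − b·x̄ = 48.833333 − 4.728455·13.866667 = -16.734574

-16.735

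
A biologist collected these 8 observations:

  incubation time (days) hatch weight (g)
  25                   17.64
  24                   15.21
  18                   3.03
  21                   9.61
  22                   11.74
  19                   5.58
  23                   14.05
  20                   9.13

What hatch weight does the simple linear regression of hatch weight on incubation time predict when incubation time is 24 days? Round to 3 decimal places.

n = 8, Σx = 172, Σy = 85.99, Σxy = 1932.44, Σx² = 3740
Sxx = Σx² − (Σx)²/n = 3740 − 3698 = 42
Sxy = Σxy − (Σx)(Σy)/n = 1932.44 − 1848.785 = 83.655
b = Sxy/Sxx = 83.655/42 = 1.991786
a = ȳ − b·x̄ = 10.74875 − 1.991786·21.5 = -32.074643
ŷ(24) = a + b·24 = -32.074643 + 1.991786·24 = 15.728214

15.728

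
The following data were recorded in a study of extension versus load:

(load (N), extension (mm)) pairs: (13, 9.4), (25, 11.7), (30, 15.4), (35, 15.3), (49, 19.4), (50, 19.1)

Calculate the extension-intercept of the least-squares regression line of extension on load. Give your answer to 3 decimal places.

5.878

n = 6, Σx = 202, Σy = 90.3, Σxy = 3317.8, Σx² = 7820
Sxx = Σx² − (Σx)²/n = 7820 − 6800.666667 = 1019.333333
Sxy = Σxy − (Σx)(Σy)/n = 3317.8 − 3040.1 = 277.7
b = Sxy/Sxx = 277.7/1019.333333 = 0.272433
a = ȳ − b·x̄ = 15.05 − 0.272433·33.666667 = 5.878090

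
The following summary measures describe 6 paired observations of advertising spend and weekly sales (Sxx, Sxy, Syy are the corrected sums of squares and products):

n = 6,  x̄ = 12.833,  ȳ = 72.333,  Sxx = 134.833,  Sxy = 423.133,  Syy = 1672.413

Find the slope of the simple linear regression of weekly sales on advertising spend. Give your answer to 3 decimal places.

3.138

b = Sxy/Sxx = 423.133/134.833 = 3.138201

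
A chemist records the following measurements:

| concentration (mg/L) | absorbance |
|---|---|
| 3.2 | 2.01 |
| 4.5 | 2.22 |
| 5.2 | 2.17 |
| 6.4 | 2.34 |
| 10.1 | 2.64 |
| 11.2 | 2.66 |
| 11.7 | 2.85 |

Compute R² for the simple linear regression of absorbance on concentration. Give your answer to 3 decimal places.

0.967

n = 7, Σx = 52.3, Σy = 16.89, Σxy = 132.483, Σx² = 462.83, Σy² = 41.3207
Sxx = Σx² − (Σx)²/n = 462.83 − 390.755714 = 72.074286
Sxy = Σxy − (Σx)(Σy)/n = 132.483 − 126.192429 = 6.290571
Syy = Σy² − (Σy)²/n = 41.3207 − 40.753157 = 0.567543
R² = Sxy²/(Sxx·Syy) = (6.290571)²/(72.074286·0.567543) = 0.967389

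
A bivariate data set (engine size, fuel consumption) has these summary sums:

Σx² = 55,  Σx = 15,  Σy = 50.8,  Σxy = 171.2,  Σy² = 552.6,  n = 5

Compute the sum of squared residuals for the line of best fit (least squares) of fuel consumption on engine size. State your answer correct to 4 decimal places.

1.1280

Sxx = Σx² − (Σx)²/n = 55 − 45 = 10
Sxy = Σxy − (Σx)(Σy)/n = 171.2 − 152.4 = 18.8
Syy = Σy² − (Σy)²/n = 552.6 − 516.128 = 36.472
b = Sxy/Sxx = 18.8/10 = 1.88
SSE = Syy − b·Sxy = 36.472 − 1.88·18.8 = 1.128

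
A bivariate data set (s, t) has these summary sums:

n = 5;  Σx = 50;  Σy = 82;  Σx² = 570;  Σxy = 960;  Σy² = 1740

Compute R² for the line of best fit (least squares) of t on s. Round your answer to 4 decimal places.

Sxx = Σx² − (Σx)²/n = 570 − 500 = 70
Sxy = Σxy − (Σx)(Σy)/n = 960 − 820 = 140
Syy = Σy² − (Σy)²/n = 1740 − 1344.8 = 395.2
R² = Sxy²/(Sxx·Syy) = (140)²/(70·395.2) = 0.708502

0.7085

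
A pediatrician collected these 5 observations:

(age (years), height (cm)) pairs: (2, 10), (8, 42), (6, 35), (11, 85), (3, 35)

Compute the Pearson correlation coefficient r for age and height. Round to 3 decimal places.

n = 5, Σx = 30, Σy = 207, Σxy = 1606, Σx² = 234, Σy² = 11539
Sxx = Σx² − (Σx)²/n = 234 − 180 = 54
Sxy = Σxy − (Σx)(Σy)/n = 1606 − 1242 = 364
Syy = Σy² − (Σy)²/n = 11539 − 8569.8 = 2969.2
r = Sxy/√(Sxx·Syy) = 364/√(160336.8) = 364/400.420779 = 0.909044

0.909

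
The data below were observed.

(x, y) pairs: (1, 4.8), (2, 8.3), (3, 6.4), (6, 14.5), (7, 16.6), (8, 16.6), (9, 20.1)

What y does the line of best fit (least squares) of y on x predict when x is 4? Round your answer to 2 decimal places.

n = 7, Σx = 36, Σy = 87.3, Σxy = 557.5, Σx² = 244
Sxx = Σx² − (Σx)²/n = 244 − 185.142857 = 58.857143
Sxy = Σxy − (Σx)(Σy)/n = 557.5 − 448.971429 = 108.528571
b = Sxy/Sxx = 108.528571/58.857143 = 1.843932
a = ȳ − b·x̄ = 12.471429 − 1.843932·5.142857 = 2.988350
ŷ(4) = a + b·4 = 2.988350 + 1.843932·4 = 10.364078

10.36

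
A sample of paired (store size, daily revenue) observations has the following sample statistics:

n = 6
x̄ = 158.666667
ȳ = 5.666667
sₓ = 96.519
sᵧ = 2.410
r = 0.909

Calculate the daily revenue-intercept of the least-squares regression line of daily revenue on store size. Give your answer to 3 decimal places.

b = r · sᵧ/sₓ = 0.909 · 2.41/96.519 = 0.022697
a = ȳ − b·x̄ = 5.666667 − 0.022697·158.666667 = 2.065413

2.065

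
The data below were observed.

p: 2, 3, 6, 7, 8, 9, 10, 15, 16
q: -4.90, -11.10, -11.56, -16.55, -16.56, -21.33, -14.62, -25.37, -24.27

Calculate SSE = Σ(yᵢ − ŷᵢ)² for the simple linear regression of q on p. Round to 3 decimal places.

n = 9, Σx = 76, Σy = -146.26, Σxy = -1467.83, Σx² = 824, Σy² = 2730.3728
Sxx = Σx² − (Σx)²/n = 824 − 641.777778 = 182.222222
Sxy = Σxy − (Σx)(Σy)/n = -1467.83 − (-1235.084444) = -232.745556
Syy = Σy² − (Σy)²/n = 2730.3728 − 2376.887511 = 353.485289
b = Sxy/Sxx = -232.745556/182.222222 = -1.277262
SSE = Syy − b·Sxy = 353.485289 − (-1.277262)·(-232.745556) = 56.208190

56.208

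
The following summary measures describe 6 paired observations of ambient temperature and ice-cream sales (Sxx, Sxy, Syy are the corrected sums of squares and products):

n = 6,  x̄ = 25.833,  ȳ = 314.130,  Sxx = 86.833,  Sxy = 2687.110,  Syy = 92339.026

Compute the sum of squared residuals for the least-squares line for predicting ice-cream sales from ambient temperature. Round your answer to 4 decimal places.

b = Sxy/Sxx = 2687.11/86.833 = 30.945723
SSE = Syy − b·Sxy = 92339.026 − 30.945723·2687.11 = 9184.463194

9184.4632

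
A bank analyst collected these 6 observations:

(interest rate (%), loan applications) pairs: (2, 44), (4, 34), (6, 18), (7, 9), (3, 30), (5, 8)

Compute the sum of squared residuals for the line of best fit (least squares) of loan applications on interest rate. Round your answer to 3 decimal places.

250.419

n = 6, Σx = 27, Σy = 143, Σxy = 525, Σx² = 139, Σy² = 4461
Sxx = Σx² − (Σx)²/n = 139 − 121.5 = 17.5
Sxy = Σxy − (Σx)(Σy)/n = 525 − 643.5 = -118.5
Syy = Σy² − (Σy)²/n = 4461 − 3408.166667 = 1052.833333
b = Sxy/Sxx = -118.5/17.5 = -6.771429
SSE = Syy − b·Sxy = 1052.833333 − (-6.771429)·(-118.5) = 250.419048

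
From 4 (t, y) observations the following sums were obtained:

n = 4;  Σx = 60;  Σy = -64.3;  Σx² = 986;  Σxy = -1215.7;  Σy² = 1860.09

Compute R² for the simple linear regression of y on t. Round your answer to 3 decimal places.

Sxx = Σx² − (Σx)²/n = 986 − 900 = 86
Sxy = Σxy − (Σx)(Σy)/n = -1215.7 − (-964.5) = -251.2
Syy = Σy² − (Σy)²/n = 1860.09 − 1033.6225 = 826.4675
R² = Sxy²/(Sxx·Syy) = (-251.2)²/(86·826.4675) = 0.887800

0.888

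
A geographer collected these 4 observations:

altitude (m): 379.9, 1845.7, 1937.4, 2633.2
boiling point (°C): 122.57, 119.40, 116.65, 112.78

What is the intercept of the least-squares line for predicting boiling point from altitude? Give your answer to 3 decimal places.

n = 4, Σx = 6796.2, Σy = 471.4, Σxy = 789910.929, Σx² = 14238193.5
Sxx = Σx² − (Σx)²/n = 14238193.5 − 11547083.61 = 2691109.89
Sxy = Σxy − (Σx)(Σy)/n = 789910.929 − 800932.17 = -11021.241
b = Sxy/Sxx = -11021.241/2691109.89 = -0.004095
a = ȳ − b·x̄ = 117.85 − (-0.004095)·1699.05 = 124.808333

124.808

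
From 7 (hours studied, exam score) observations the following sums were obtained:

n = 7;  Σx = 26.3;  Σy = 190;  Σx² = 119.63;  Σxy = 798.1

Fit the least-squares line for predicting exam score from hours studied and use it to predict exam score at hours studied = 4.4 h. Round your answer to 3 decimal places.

Sxx = Σx² − (Σx)²/n = 119.63 − 98.812857 = 20.817143
Sxy = Σxy − (Σx)(Σy)/n = 798.1 − 713.857143 = 84.242857
b = Sxy/Sxx = 84.242857/20.817143 = 4.046802
a = ȳ − b·x̄ = 27.142857 − 4.046802·3.757143 = 11.938444
ŷ(4.4) = a + b·4.4 = 11.938444 + 4.046802·4.4 = 29.744373

29.744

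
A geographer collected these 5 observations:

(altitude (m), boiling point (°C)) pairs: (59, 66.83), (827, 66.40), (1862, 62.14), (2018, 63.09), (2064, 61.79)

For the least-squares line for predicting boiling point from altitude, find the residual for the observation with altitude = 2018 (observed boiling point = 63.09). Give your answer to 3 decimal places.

n = 5, Σx = 6830, Σy = 320.25, Σxy = 429410.63, Σx² = 12486874
Sxx = Σx² − (Σx)²/n = 12486874 − 9329780 = 3157094
Sxy = Σxy − (Σx)(Σy)/n = 429410.63 − 437461.5 = -8050.87
b = Sxy/Sxx = -8050.87/3157094 = -0.002550
a = ȳ − b·x̄ = 64.05 − (-0.002550)·1366 = 67.533421
ŷ(2018) = 67.533421 + (-0.002550)·2018 = 62.387342
residual = y − ŷ = 63.09 − 62.387342 = 0.702658

0.703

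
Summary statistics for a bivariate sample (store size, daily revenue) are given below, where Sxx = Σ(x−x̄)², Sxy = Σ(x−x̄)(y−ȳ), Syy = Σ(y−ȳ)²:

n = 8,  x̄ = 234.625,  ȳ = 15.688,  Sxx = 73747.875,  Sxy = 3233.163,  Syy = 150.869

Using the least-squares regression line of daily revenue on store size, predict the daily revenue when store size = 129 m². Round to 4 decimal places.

b = Sxy/Sxx = 3233.163/73747.875 = 0.043841
a = ȳ − b·x̄ = 15.688 − 0.043841·234.625 = 5.401861
ŷ(129) = a + b·129 = 5.401861 + 0.043841·129 = 11.057320

11.0573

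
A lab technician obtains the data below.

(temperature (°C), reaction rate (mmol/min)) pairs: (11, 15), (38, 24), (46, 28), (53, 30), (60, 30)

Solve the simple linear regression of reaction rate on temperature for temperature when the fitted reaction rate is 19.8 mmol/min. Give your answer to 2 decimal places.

24.54

n = 5, Σx = 208, Σy = 127, Σxy = 5755, Σx² = 10090
Sxx = Σx² − (Σx)²/n = 10090 − 8652.8 = 1437.2
Sxy = Σxy − (Σx)(Σy)/n = 5755 − 5283.2 = 471.8
b = Sxy/Sxx = 471.8/1437.2 = 0.328277
a = ȳ − b·x̄ = 25.4 − 0.328277·41.6 = 11.743668
Set a + b·x = 19.8: x = (19.8 − 11.743668) / 0.328277 = 24.541246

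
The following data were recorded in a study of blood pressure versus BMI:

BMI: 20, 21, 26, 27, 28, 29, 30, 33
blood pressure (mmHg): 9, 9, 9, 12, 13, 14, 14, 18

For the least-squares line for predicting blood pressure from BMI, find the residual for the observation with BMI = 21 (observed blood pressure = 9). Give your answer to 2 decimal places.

0.55

n = 8, Σx = 214, Σy = 98, Σxy = 2711, Σx² = 5860
Sxx = Σx² − (Σx)²/n = 5860 − 5724.5 = 135.5
Sxy = Σxy − (Σx)(Σy)/n = 2711 − 2621.5 = 89.5
b = Sxy/Sxx = 89.5/135.5 = 0.660517
a = ȳ − b·x̄ = 12.25 − 0.660517·26.75 = -5.418819
ŷ(21) = -5.418819 + 0.660517·21 = 8.452030
residual = y − ŷ = 9 − 8.452030 = 0.547970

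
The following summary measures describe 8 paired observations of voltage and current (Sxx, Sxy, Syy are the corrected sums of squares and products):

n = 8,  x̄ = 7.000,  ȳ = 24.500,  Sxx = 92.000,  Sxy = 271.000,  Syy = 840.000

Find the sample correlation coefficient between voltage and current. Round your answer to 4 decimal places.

r = Sxy/√(Sxx·Syy) = 271/√(77280) = 271/277.992806 = 0.974845

0.9748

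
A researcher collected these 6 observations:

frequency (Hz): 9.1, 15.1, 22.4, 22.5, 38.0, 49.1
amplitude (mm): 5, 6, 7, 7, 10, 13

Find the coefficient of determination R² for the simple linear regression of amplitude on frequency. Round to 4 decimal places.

n = 6, Σx = 156.2, Σy = 48, Σxy = 1468.7, Σx² = 5173.64, Σy² = 428
Sxx = Σx² − (Σx)²/n = 5173.64 − 4066.406667 = 1107.233333
Sxy = Σxy − (Σx)(Σy)/n = 1468.7 − 1249.6 = 219.1
Syy = Σy² − (Σy)²/n = 428 − 384 = 44
R² = Sxy²/(Sxx·Syy) = (219.1)²/(1107.233333·44) = 0.985355

0.9854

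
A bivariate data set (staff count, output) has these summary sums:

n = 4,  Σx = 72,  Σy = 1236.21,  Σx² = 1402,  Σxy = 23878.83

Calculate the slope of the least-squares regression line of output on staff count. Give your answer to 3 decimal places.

Sxx = Σx² − (Σx)²/n = 1402 − 1296 = 106
Sxy = Σxy − (Σx)(Σy)/n = 23878.83 − 22251.78 = 1627.05
b = Sxy/Sxx = 1627.05/106 = 15.349528

15.350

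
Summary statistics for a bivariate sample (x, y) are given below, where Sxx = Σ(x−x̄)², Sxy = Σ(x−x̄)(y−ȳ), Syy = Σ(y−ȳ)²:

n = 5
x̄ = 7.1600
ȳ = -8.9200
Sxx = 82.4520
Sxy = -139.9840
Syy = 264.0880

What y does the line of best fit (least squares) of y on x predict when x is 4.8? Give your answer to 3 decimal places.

-4.913

b = Sxy/Sxx = -139.984/82.452 = -1.697764
a = ȳ − b·x̄ = -8.92 − (-1.697764)·7.16 = 3.235987
ŷ(4.8) = a + b·4.8 = 3.235987 + (-1.697764)·4.8 = -4.913278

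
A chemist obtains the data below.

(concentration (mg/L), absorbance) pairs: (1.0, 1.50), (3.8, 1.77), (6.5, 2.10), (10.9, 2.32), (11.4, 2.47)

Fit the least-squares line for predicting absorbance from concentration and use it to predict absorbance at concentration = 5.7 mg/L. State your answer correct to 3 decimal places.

1.943

n = 5, Σx = 33.6, Σy = 10.16, Σxy = 75.322, Σx² = 306.46
Sxx = Σx² − (Σx)²/n = 306.46 − 225.792 = 80.668
Sxy = Σxy − (Σx)(Σy)/n = 75.322 − 68.2752 = 7.0468
b = Sxy/Sxx = 7.0468/80.668 = 0.087356
a = ȳ − b·x̄ = 2.032 − 0.087356·6.72 = 1.444970
ŷ(5.7) = a + b·5.7 = 1.444970 + 0.087356·5.7 = 1.942897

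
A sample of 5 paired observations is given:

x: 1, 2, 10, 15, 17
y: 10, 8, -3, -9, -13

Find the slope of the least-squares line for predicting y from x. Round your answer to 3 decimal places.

-1.388

n = 5, Σx = 45, Σy = -7, Σxy = -360, Σx² = 619
Sxx = Σx² − (Σx)²/n = 619 − 405 = 214
Sxy = Σxy − (Σx)(Σy)/n = -360 − (-63) = -297
b = Sxy/Sxx = -297/214 = -1.387850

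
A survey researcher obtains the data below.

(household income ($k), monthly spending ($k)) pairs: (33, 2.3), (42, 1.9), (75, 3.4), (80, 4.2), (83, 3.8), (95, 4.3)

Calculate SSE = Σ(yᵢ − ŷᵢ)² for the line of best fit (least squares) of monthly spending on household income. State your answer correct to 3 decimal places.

0.506

n = 6, Σx = 408, Σy = 19.9, Σxy = 1470.6, Σx² = 30792, Σy² = 71.03
Sxx = Σx² − (Σx)²/n = 30792 − 27744 = 3048
Sxy = Σxy − (Σx)(Σy)/n = 1470.6 − 1353.2 = 117.4
Syy = Σy² − (Σy)²/n = 71.03 − 66.001667 = 5.028333
b = Sxy/Sxx = 117.4/3048 = 0.038517
SSE = Syy − b·Sxy = 5.028333 − 0.038517·117.4 = 0.506430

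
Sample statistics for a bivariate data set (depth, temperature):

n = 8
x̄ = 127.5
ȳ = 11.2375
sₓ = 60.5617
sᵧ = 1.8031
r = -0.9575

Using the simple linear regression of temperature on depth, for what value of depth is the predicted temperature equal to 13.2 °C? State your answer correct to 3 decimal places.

58.659

b = r · sᵧ/sₓ = -0.9575 · 1.8031/60.5617 = -0.028508
a = ȳ − b·x̄ = 11.2375 − (-0.028508)·127.5 = 14.872218
Set a + b·x = 13.2: x = (13.2 − 14.872218) / (-0.028508) = 58.658690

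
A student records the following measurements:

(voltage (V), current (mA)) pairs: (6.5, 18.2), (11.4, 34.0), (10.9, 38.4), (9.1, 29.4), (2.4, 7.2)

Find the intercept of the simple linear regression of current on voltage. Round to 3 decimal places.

-1.644

n = 5, Σx = 40.3, Σy = 127.2, Σxy = 1209.28, Σx² = 379.59
Sxx = Σx² − (Σx)²/n = 379.59 − 324.818 = 54.772
Sxy = Σxy − (Σx)(Σy)/n = 1209.28 − 1025.232 = 184.048
b = Sxy/Sxx = 184.048/54.772 = 3.360257
a = ȳ − b·x̄ = 25.44 − 3.360257·8.06 = -1.643672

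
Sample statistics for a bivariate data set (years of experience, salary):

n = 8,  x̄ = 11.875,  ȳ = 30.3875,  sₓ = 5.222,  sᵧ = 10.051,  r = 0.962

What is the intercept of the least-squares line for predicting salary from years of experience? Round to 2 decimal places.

8.40

b = r · sᵧ/sₓ = 0.962 · 10.051/5.222 = 1.851601
a = ȳ − b·x̄ = 30.3875 − 1.851601·11.875 = 8.399735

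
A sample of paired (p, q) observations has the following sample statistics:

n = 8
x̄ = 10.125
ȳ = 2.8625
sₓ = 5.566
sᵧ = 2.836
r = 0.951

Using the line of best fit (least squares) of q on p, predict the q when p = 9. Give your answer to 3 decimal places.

b = r · sᵧ/sₓ = 0.951 · 2.836/5.566 = 0.484556
a = ȳ − b·x̄ = 2.8625 − 0.484556·10.125 = -2.043625
ŷ(9) = a + b·9 = -2.043625 + 0.484556·9 = 2.317375

2.317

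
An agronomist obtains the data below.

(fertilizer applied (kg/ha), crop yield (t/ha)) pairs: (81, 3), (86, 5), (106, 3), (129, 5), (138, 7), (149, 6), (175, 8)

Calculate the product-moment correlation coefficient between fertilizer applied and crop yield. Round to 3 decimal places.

n = 7, Σx = 864, Σy = 37, Σxy = 4896, Σx² = 113704, Σy² = 217
Sxx = Σx² − (Σx)²/n = 113704 − 106642.285714 = 7061.714286
Sxy = Σxy − (Σx)(Σy)/n = 4896 − 4566.857143 = 329.142857
Syy = Σy² − (Σy)²/n = 217 − 195.571429 = 21.428571
r = Sxy/√(Sxx·Syy) = 329.142857/√(151322.448980) = 329.142857/389.001862 = 0.846122

0.846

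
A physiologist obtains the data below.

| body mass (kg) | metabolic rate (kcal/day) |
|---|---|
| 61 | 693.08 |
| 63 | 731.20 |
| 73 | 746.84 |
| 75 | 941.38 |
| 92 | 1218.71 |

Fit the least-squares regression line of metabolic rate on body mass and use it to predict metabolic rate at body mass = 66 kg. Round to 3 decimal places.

n = 5, Σx = 364, Σy = 4331.21, Σxy = 325587.62, Σx² = 27108
Sxx = Σx² − (Σx)²/n = 27108 − 26499.2 = 608.8
Sxy = Σxy − (Σx)(Σy)/n = 325587.62 − 315312.088 = 10275.532
b = Sxy/Sxx = 10275.532/608.8 = 16.878338
a = ȳ − b·x̄ = 866.242 − 16.878338·72.8 = -362.500986
ŷ(66) = a + b·66 = -362.500986 + 16.878338·66 = 751.469304

751.469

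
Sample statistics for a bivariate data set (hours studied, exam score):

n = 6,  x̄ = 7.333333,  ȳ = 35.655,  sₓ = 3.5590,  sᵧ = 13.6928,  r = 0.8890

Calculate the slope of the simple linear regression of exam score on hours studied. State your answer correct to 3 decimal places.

b = r · sᵧ/sₓ = 0.889 · 13.6928/3.559 = 3.420314

3.420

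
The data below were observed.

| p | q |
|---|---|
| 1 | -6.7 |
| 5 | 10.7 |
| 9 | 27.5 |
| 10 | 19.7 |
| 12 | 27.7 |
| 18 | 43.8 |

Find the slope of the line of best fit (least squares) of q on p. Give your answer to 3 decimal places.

n = 6, Σx = 55, Σy = 122.7, Σxy = 1612.1, Σx² = 675
Sxx = Σx² − (Σx)²/n = 675 − 504.166667 = 170.833333
Sxy = Σxy − (Σx)(Σy)/n = 1612.1 − 1124.75 = 487.35
b = Sxy/Sxx = 487.35/170.833333 = 2.852780

2.853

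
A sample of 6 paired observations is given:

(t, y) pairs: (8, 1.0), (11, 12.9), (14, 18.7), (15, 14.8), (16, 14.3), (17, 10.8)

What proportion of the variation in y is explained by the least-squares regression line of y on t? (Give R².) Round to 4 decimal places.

n = 6, Σx = 81, Σy = 72.5, Σxy = 1046.1, Σx² = 1151, Σy² = 1057.27
Sxx = Σx² − (Σx)²/n = 1151 − 1093.5 = 57.5
Sxy = Σxy − (Σx)(Σy)/n = 1046.1 − 978.75 = 67.35
Syy = Σy² − (Σy)²/n = 1057.27 − 876.041667 = 181.228333
R² = Sxy²/(Sxx·Syy) = (67.35)²/(57.5·181.228333) = 0.435293

0.4353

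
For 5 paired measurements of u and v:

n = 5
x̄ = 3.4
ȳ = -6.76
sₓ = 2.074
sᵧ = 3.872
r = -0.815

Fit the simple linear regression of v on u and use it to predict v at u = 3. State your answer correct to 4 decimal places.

b = r · sᵧ/sₓ = -0.815 · 3.872/2.074 = -1.521543
a = ȳ − b·x̄ = -6.76 − (-1.521543)·3.4 = -1.586754
ŷ(3) = a + b·3 = -1.586754 + (-1.521543)·3 = -6.151383

-6.1514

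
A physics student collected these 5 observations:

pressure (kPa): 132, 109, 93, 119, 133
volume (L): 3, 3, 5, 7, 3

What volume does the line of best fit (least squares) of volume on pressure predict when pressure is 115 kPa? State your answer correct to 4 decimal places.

n = 5, Σx = 586, Σy = 21, Σxy = 2420, Σx² = 69804
Sxx = Σx² − (Σx)²/n = 69804 − 68679.2 = 1124.8
Sxy = Σxy − (Σx)(Σy)/n = 2420 − 2461.2 = -41.2
b = Sxy/Sxx = -41.2/1124.8 = -0.036629
a = ȳ − b·x̄ = 4.2 − (-0.036629)·117.2 = 8.492888
ŷ(115) = a + b·115 = 8.492888 + (-0.036629)·115 = 4.280583

4.2806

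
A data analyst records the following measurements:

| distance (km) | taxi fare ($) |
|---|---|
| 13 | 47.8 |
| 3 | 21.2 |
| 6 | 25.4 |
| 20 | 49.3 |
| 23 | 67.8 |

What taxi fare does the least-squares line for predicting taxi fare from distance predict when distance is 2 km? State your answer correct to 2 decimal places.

n = 5, Σx = 65, Σy = 211.5, Σxy = 3382.8, Σx² = 1143
Sxx = Σx² − (Σx)²/n = 1143 − 845 = 298
Sxy = Σxy − (Σx)(Σy)/n = 3382.8 − 2749.5 = 633.3
b = Sxy/Sxx = 633.3/298 = 2.125168
a = ȳ − b·x̄ = 42.3 − 2.125168·13 = 14.672819
ŷ(2) = a + b·2 = 14.672819 + 2.125168·2 = 18.923154

18.92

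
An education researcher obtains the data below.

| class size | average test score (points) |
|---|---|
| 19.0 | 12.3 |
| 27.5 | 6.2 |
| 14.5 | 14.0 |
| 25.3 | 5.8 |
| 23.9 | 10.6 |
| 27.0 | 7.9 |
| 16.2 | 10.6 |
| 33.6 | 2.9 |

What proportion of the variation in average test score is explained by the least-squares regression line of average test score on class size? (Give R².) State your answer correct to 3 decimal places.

0.842

n = 8, Σx = 187, Σy = 70.3, Σxy = 1489.74, Σx² = 4659.2, Σy² = 714.91
Sxx = Σx² − (Σx)²/n = 4659.2 − 4371.125 = 288.075
Sxy = Σxy − (Σx)(Σy)/n = 1489.74 − 1643.2625 = -153.5225
Syy = Σy² − (Σy)²/n = 714.91 − 617.76125 = 97.14875
R² = Sxy²/(Sxx·Syy) = (-153.5225)²/(288.075·97.14875) = 0.842173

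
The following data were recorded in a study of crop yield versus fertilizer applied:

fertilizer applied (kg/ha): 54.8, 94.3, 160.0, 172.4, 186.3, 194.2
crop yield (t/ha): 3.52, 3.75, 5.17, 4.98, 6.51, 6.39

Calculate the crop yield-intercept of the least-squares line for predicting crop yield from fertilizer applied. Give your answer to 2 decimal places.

n = 6, Σx = 862, Σy = 30.32, Σxy = 4686.024, Σx² = 139638.62
Sxx = Σx² − (Σx)²/n = 139638.62 − 123840.666667 = 15797.953333
Sxy = Σxy − (Σx)(Σy)/n = 4686.024 − 4355.973333 = 330.050667
b = Sxy/Sxx = 330.050667/15797.953333 = 0.020892
a = ȳ − b·x̄ = 5.053333 − 0.020892·143.666667 = 2.051851

2.05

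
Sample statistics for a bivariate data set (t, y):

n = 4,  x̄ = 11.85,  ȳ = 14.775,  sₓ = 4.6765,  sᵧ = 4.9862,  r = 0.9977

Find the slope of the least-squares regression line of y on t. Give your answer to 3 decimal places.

b = r · sᵧ/sₓ = 0.9977 · 4.9862/4.6765 = 1.063772

1.064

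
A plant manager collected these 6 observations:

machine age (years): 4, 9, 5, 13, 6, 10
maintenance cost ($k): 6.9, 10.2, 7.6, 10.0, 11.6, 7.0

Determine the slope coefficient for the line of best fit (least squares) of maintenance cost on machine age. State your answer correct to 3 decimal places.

0.161

n = 6, Σx = 47, Σy = 53.3, Σxy = 427, Σx² = 427
Sxx = Σx² − (Σx)²/n = 427 − 368.166667 = 58.833333
Sxy = Σxy − (Σx)(Σy)/n = 427 − 417.516667 = 9.483333
b = Sxy/Sxx = 9.483333/58.833333 = 0.161190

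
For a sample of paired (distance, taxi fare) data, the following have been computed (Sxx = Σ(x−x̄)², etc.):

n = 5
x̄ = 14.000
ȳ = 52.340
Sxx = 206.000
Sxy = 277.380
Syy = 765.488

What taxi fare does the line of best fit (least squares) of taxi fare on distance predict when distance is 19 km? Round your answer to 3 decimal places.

59.073

b = Sxy/Sxx = 277.38/206 = 1.346505
a = ȳ − b·x̄ = 52.34 − 1.346505·14 = 33.488932
ŷ(19) = a + b·19 = 33.488932 + 1.346505·19 = 59.072524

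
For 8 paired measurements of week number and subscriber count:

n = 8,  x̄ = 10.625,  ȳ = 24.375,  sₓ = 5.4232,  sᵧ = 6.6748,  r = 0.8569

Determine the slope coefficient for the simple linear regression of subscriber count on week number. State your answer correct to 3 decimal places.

1.055

b = r · sᵧ/sₓ = 0.8569 · 6.6748/5.4232 = 1.054661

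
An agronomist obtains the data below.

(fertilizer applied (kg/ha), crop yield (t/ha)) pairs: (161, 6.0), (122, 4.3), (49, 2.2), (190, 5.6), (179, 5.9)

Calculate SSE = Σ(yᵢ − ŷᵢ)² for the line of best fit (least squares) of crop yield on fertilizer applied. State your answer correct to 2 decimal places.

n = 5, Σx = 701, Σy = 24, Σxy = 3718.5, Σx² = 111347, Σy² = 125.5
Sxx = Σx² − (Σx)²/n = 111347 − 98280.2 = 13066.8
Sxy = Σxy − (Σx)(Σy)/n = 3718.5 − 3364.8 = 353.7
Syy = Σy² − (Σy)²/n = 125.5 − 115.2 = 10.3
b = Sxy/Sxx = 353.7/13066.8 = 0.027069
SSE = Syy − b·Sxy = 10.3 − 0.027069·353.7 = 0.725836

0.73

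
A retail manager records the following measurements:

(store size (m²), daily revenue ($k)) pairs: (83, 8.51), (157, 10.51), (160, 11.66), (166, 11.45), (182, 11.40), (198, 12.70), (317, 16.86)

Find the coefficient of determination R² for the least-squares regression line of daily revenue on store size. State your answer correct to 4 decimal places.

0.9771

n = 7, Σx = 1263, Σy = 83.09, Σxy = 16056.72, Σx² = 257511, Σy² = 1025.4479
Sxx = Σx² − (Σx)²/n = 257511 − 227881.285714 = 29629.714286
Sxy = Σxy − (Σx)(Σy)/n = 16056.72 − 14991.81 = 1064.91
Syy = Σy² − (Σy)²/n = 1025.4479 − 986.2783 = 39.1696
R² = Sxy²/(Sxx·Syy) = (1064.91)²/(29629.714286·39.1696) = 0.977123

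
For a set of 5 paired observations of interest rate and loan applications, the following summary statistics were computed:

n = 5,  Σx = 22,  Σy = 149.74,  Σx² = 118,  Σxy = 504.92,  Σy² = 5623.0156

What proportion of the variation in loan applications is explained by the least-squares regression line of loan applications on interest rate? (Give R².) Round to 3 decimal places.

Sxx = Σx² − (Σx)²/n = 118 − 96.8 = 21.2
Sxy = Σxy − (Σx)(Σy)/n = 504.92 − 658.856 = -153.936
Syy = Σy² − (Σy)²/n = 5623.0156 − 4484.41352 = 1138.60208
R² = Sxy²/(Sxx·Syy) = (-153.936)²/(21.2·1138.60208) = 0.981686

0.982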